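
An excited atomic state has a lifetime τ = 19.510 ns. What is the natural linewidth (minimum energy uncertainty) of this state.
16.869 neV

Using the energy-time uncertainty principle:
ΔEΔt ≥ ℏ/2

The lifetime τ represents the time uncertainty Δt.
The natural linewidth (minimum energy uncertainty) is:

ΔE = ℏ/(2τ)
ΔE = (1.055e-34 J·s) / (2 × 1.951e-08 s)
ΔE = 2.703e-27 J = 16.869 neV

This natural linewidth limits the precision of spectroscopic measurements.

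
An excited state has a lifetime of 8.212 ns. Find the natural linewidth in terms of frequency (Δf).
9.690 MHz

Using the energy-time uncertainty principle and E = hf:
ΔEΔt ≥ ℏ/2
hΔf·Δt ≥ ℏ/2

The minimum frequency uncertainty is:
Δf = ℏ/(2hτ) = 1/(4πτ)
Δf = 1/(4π × 8.212e-09 s)
Δf = 9.690e+06 Hz = 9.690 MHz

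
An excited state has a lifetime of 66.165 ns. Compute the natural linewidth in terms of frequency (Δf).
1.203 MHz

Using the energy-time uncertainty principle and E = hf:
ΔEΔt ≥ ℏ/2
hΔf·Δt ≥ ℏ/2

The minimum frequency uncertainty is:
Δf = ℏ/(2hτ) = 1/(4πτ)
Δf = 1/(4π × 6.617e-08 s)
Δf = 1.203e+06 Hz = 1.203 MHz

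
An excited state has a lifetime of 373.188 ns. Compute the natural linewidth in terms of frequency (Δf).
213.237 kHz

Using the energy-time uncertainty principle and E = hf:
ΔEΔt ≥ ℏ/2
hΔf·Δt ≥ ℏ/2

The minimum frequency uncertainty is:
Δf = ℏ/(2hτ) = 1/(4πτ)
Δf = 1/(4π × 3.732e-07 s)
Δf = 2.132e+05 Hz = 213.237 kHz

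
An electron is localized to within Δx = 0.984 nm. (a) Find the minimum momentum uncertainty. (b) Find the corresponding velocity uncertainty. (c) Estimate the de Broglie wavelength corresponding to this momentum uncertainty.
(a) Δp_min = 5.359 × 10^-26 kg·m/s
(b) Δv_min = 58.825 km/s
(c) λ_dB = 12.365 nm

Step-by-step:

(a) From the uncertainty principle:
Δp_min = ℏ/(2Δx) = (1.055e-34 J·s)/(2 × 9.840e-10 m) = 5.359e-26 kg·m/s

(b) The velocity uncertainty:
Δv = Δp/m = (5.359e-26 kg·m/s)/(9.109e-31 kg) = 5.883e+04 m/s = 58.825 km/s

(c) The de Broglie wavelength for this momentum:
λ = h/p = (6.626e-34 J·s)/(5.359e-26 kg·m/s) = 1.237e-08 m = 12.365 nm

Note: The de Broglie wavelength is comparable to the localization size, as expected from wave-particle duality.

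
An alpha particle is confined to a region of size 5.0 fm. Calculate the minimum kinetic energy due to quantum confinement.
52.232 keV

Using the uncertainty principle:

1. Position uncertainty: Δx ≈ 5.000e-15 m
2. Minimum momentum uncertainty: Δp = ℏ/(2Δx) = 1.055e-20 kg·m/s
3. Minimum kinetic energy:
   KE = (Δp)²/(2m) = (1.055e-20)²/(2 × 6.645e-27 kg)
   KE = 8.369e-15 J = 52.232 keV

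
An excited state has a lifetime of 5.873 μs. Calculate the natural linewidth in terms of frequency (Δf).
13.550 kHz

Using the energy-time uncertainty principle and E = hf:
ΔEΔt ≥ ℏ/2
hΔf·Δt ≥ ℏ/2

The minimum frequency uncertainty is:
Δf = ℏ/(2hτ) = 1/(4πτ)
Δf = 1/(4π × 5.873e-06 s)
Δf = 1.355e+04 Hz = 13.550 kHz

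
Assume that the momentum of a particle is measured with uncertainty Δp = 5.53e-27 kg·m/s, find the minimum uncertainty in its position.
9.535 nm

Using the Heisenberg uncertainty principle:
ΔxΔp ≥ ℏ/2

The minimum uncertainty in position is:
Δx_min = ℏ/(2Δp)
Δx_min = (1.055e-34 J·s) / (2 × 5.530e-27 kg·m/s)
Δx_min = 9.535e-09 m = 9.535 nm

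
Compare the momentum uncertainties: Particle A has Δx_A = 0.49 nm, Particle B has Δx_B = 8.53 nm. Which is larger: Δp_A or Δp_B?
Particle A has the larger minimum momentum uncertainty, by a factor of 17.41.

For each particle, the minimum momentum uncertainty is Δp_min = ℏ/(2Δx):

Particle A: Δp_A = ℏ/(2×4.900e-10 m) = 1.076e-25 kg·m/s
Particle B: Δp_B = ℏ/(2×8.530e-09 m) = 6.182e-27 kg·m/s

Ratio: Δp_A/Δp_B = 17.41

Since Δp_min ∝ 1/Δx, the particle with smaller position uncertainty (A) has larger momentum uncertainty.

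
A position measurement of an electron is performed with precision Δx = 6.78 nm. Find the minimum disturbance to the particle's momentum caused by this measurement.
7.777 × 10^-27 kg·m/s

The uncertainty principle implies that measuring position disturbs momentum:
ΔxΔp ≥ ℏ/2

When we measure position with precision Δx, we necessarily introduce a momentum uncertainty:
Δp ≥ ℏ/(2Δx)
Δp_min = (1.055e-34 J·s) / (2 × 6.780e-09 m)
Δp_min = 7.777e-27 kg·m/s

The more precisely we measure position, the greater the momentum disturbance.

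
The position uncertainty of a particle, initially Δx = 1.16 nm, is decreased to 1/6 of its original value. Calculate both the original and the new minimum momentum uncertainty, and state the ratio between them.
Original Δp_min = 4.546 × 10^-26 kg·m/s; new Δp'_min = 2.727 × 10^-25 kg·m/s; ratio Δp'_min/Δp_min = 6.

From the uncertainty principle ΔxΔp ≥ ℏ/2, the minimum momentum uncertainty is Δp_min = ℏ/(2Δx).

Original (Δx = 1.16 nm = 1.160e-09 m):
Δp_min = (1.055e-34 J·s)/(2 × 1.160e-09 m) = 4.546e-26 kg·m/s

When Δx → (1/6)Δx:
Δp'_min = ℏ/(2 × (1/6)Δx) = 6 × ℏ/(2Δx) = 6 × Δp_min
Δp'_min = 6 × 4.546e-26 kg·m/s = 2.727e-25 kg·m/s

Since Δp_min ∝ 1/Δx, when Δx is decreased to 1/6 of its original value, Δp_min increases to 6 times its original value.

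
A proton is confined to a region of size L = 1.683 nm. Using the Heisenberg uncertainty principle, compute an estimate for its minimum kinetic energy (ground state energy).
1.831 μeV

Using the uncertainty principle to estimate ground state energy:

1. The position uncertainty is approximately the confinement size:
   Δx ≈ L = 1.683e-09 m

2. From ΔxΔp ≥ ℏ/2, the minimum momentum uncertainty is:
   Δp ≈ ℏ/(2L) = 3.133e-26 kg·m/s

3. The kinetic energy is approximately:
   KE ≈ (Δp)²/(2m) = (3.133e-26)²/(2 × 1.673e-27 kg)
   KE ≈ 2.934e-25 J = 1.831 μeV

This is an order-of-magnitude estimate of the ground state energy.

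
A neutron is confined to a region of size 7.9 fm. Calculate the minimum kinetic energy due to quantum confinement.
83.005 keV

Using the uncertainty principle:

1. Position uncertainty: Δx ≈ 7.900e-15 m
2. Minimum momentum uncertainty: Δp = ℏ/(2Δx) = 6.675e-21 kg·m/s
3. Minimum kinetic energy:
   KE = (Δp)²/(2m) = (6.675e-21)²/(2 × 1.675e-27 kg)
   KE = 1.330e-14 J = 83.005 keV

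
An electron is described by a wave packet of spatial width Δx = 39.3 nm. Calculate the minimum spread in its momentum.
1.342 × 10^-27 kg·m/s

For a wave packet, the spatial width Δx and momentum spread Δp are related by the uncertainty principle:
ΔxΔp ≥ ℏ/2

The minimum momentum spread is:
Δp_min = ℏ/(2Δx)
Δp_min = (1.055e-34 J·s) / (2 × 3.930e-08 m)
Δp_min = 1.342e-27 kg·m/s

A wave packet cannot have both a well-defined position and well-defined momentum.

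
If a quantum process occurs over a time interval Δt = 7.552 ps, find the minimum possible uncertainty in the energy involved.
43.579 μeV

Using the energy-time uncertainty principle:
ΔEΔt ≥ ℏ/2

The minimum uncertainty in energy is:
ΔE_min = ℏ/(2Δt)
ΔE_min = (1.055e-34 J·s) / (2 × 7.552e-12 s)
ΔE_min = 6.982e-24 J = 43.579 μeV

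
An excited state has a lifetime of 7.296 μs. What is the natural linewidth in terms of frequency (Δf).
10.907 kHz

Using the energy-time uncertainty principle and E = hf:
ΔEΔt ≥ ℏ/2
hΔf·Δt ≥ ℏ/2

The minimum frequency uncertainty is:
Δf = ℏ/(2hτ) = 1/(4πτ)
Δf = 1/(4π × 7.296e-06 s)
Δf = 1.091e+04 Hz = 10.907 kHz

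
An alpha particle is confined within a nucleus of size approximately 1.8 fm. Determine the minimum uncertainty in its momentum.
2.929 × 10^-20 kg·m/s

Using the Heisenberg uncertainty principle:
ΔxΔp ≥ ℏ/2

With Δx ≈ L = 1.800e-15 m (the confinement size):
Δp_min = ℏ/(2Δx)
Δp_min = (1.055e-34 J·s) / (2 × 1.800e-15 m)
Δp_min = 2.929e-20 kg·m/s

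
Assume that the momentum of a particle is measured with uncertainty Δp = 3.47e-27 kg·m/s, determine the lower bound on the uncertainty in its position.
15.196 nm

Using the Heisenberg uncertainty principle:
ΔxΔp ≥ ℏ/2

The minimum uncertainty in position is:
Δx_min = ℏ/(2Δp)
Δx_min = (1.055e-34 J·s) / (2 × 3.470e-27 kg·m/s)
Δx_min = 1.520e-08 m = 15.196 nm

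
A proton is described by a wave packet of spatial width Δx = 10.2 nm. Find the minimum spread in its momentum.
5.169 × 10^-27 kg·m/s

For a wave packet, the spatial width Δx and momentum spread Δp are related by the uncertainty principle:
ΔxΔp ≥ ℏ/2

The minimum momentum spread is:
Δp_min = ℏ/(2Δx)
Δp_min = (1.055e-34 J·s) / (2 × 1.020e-08 m)
Δp_min = 5.169e-27 kg·m/s

A wave packet cannot have both a well-defined position and well-defined momentum.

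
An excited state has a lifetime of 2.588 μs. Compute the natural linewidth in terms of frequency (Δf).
30.749 kHz

Using the energy-time uncertainty principle and E = hf:
ΔEΔt ≥ ℏ/2
hΔf·Δt ≥ ℏ/2

The minimum frequency uncertainty is:
Δf = ℏ/(2hτ) = 1/(4πτ)
Δf = 1/(4π × 2.588e-06 s)
Δf = 3.075e+04 Hz = 30.749 kHz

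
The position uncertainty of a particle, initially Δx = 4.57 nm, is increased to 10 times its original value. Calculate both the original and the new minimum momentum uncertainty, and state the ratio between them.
Original Δp_min = 1.154 × 10^-26 kg·m/s; new Δp'_min = 1.154 × 10^-27 kg·m/s; ratio Δp'_min/Δp_min = 1/10.

From the uncertainty principle ΔxΔp ≥ ℏ/2, the minimum momentum uncertainty is Δp_min = ℏ/(2Δx).

Original (Δx = 4.57 nm = 4.570e-09 m):
Δp_min = (1.055e-34 J·s)/(2 × 4.570e-09 m) = 1.154e-26 kg·m/s

When Δx → 10Δx:
Δp'_min = ℏ/(2 × 10Δx) = (1/10) × ℏ/(2Δx) = (1/10) × Δp_min
Δp'_min = 1/10 × 1.154e-26 kg·m/s = 1.154e-27 kg·m/s

Since Δp_min ∝ 1/Δx, when Δx is increased to 10 times its original value, Δp_min decreases to 1/10 of its original value.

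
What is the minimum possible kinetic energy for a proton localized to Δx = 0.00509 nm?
200.225 meV

Localizing a particle requires giving it sufficient momentum uncertainty:

1. From uncertainty principle: Δp ≥ ℏ/(2Δx)
   Δp_min = (1.055e-34 J·s) / (2 × 5.090e-12 m)
   Δp_min = 1.036e-23 kg·m/s

2. This momentum uncertainty corresponds to kinetic energy:
   KE ≈ (Δp)²/(2m) = (1.036e-23)²/(2 × 1.673e-27 kg)
   KE = 3.208e-20 J = 200.225 meV

Tighter localization requires more energy.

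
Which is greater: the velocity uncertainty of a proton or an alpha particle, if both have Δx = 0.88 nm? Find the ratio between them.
The proton has the larger minimum velocity uncertainty, by a ratio of 4.0.

For both particles, Δp_min = ℏ/(2Δx) = 5.992e-26 kg·m/s (same for both).

The velocity uncertainty is Δv = Δp/m:
- proton: Δv = 5.992e-26 / 1.673e-27 = 3.582e+01 m/s = 35.823 m/s
- alpha particle: Δv = 5.992e-26 / 6.645e-27 = 9.018e+00 m/s = 9.018 m/s

Ratio: 3.582e+01 / 9.018e+00 = 4.0

The lighter particle has larger velocity uncertainty because Δv ∝ 1/m.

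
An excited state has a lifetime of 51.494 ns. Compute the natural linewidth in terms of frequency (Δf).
1.545 MHz

Using the energy-time uncertainty principle and E = hf:
ΔEΔt ≥ ℏ/2
hΔf·Δt ≥ ℏ/2

The minimum frequency uncertainty is:
Δf = ℏ/(2hτ) = 1/(4πτ)
Δf = 1/(4π × 5.149e-08 s)
Δf = 1.545e+06 Hz = 1.545 MHz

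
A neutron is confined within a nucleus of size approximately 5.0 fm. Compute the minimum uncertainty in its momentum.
1.055 × 10^-20 kg·m/s

Using the Heisenberg uncertainty principle:
ΔxΔp ≥ ℏ/2

With Δx ≈ L = 5.000e-15 m (the confinement size):
Δp_min = ℏ/(2Δx)
Δp_min = (1.055e-34 J·s) / (2 × 5.000e-15 m)
Δp_min = 1.055e-20 kg·m/s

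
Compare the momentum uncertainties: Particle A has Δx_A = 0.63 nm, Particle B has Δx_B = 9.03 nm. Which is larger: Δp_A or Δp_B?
Particle A has the larger minimum momentum uncertainty, by a factor of 14.33.

For each particle, the minimum momentum uncertainty is Δp_min = ℏ/(2Δx):

Particle A: Δp_A = ℏ/(2×6.300e-10 m) = 8.370e-26 kg·m/s
Particle B: Δp_B = ℏ/(2×9.030e-09 m) = 5.839e-27 kg·m/s

Ratio: Δp_A/Δp_B = 14.33

Since Δp_min ∝ 1/Δx, the particle with smaller position uncertainty (A) has larger momentum uncertainty.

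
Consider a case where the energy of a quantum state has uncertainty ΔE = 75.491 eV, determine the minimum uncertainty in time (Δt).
4.360 as

Using the energy-time uncertainty principle:
ΔEΔt ≥ ℏ/2

The minimum uncertainty in time is:
Δt_min = ℏ/(2ΔE)
Δt_min = (1.055e-34 J·s) / (2 × 1.209e-17 J)
Δt_min = 4.360e-18 s = 4.360 as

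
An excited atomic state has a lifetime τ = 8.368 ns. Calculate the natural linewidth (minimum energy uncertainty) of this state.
39.329 neV

Using the energy-time uncertainty principle:
ΔEΔt ≥ ℏ/2

The lifetime τ represents the time uncertainty Δt.
The natural linewidth (minimum energy uncertainty) is:

ΔE = ℏ/(2τ)
ΔE = (1.055e-34 J·s) / (2 × 8.368e-09 s)
ΔE = 6.301e-27 J = 39.329 neV

This natural linewidth limits the precision of spectroscopic measurements.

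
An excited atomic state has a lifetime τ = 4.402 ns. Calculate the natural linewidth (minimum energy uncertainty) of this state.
74.763 neV

Using the energy-time uncertainty principle:
ΔEΔt ≥ ℏ/2

The lifetime τ represents the time uncertainty Δt.
The natural linewidth (minimum energy uncertainty) is:

ΔE = ℏ/(2τ)
ΔE = (1.055e-34 J·s) / (2 × 4.402e-09 s)
ΔE = 1.198e-26 J = 74.763 neV

This natural linewidth limits the precision of spectroscopic measurements.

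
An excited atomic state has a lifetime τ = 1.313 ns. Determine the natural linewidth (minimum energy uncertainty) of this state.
250.652 neV

Using the energy-time uncertainty principle:
ΔEΔt ≥ ℏ/2

The lifetime τ represents the time uncertainty Δt.
The natural linewidth (minimum energy uncertainty) is:

ΔE = ℏ/(2τ)
ΔE = (1.055e-34 J·s) / (2 × 1.313e-09 s)
ΔE = 4.016e-26 J = 250.652 neV

This natural linewidth limits the precision of spectroscopic measurements.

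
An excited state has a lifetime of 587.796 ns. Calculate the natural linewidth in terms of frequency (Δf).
135.383 kHz

Using the energy-time uncertainty principle and E = hf:
ΔEΔt ≥ ℏ/2
hΔf·Δt ≥ ℏ/2

The minimum frequency uncertainty is:
Δf = ℏ/(2hτ) = 1/(4πτ)
Δf = 1/(4π × 5.878e-07 s)
Δf = 1.354e+05 Hz = 135.383 kHz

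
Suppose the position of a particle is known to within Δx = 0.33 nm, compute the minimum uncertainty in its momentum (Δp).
1.598 × 10^-25 kg·m/s

Using the Heisenberg uncertainty principle:
ΔxΔp ≥ ℏ/2

The minimum uncertainty in momentum is:
Δp_min = ℏ/(2Δx)
Δp_min = (1.055e-34 J·s) / (2 × 3.300e-10 m)
Δp_min = 1.598e-25 kg·m/s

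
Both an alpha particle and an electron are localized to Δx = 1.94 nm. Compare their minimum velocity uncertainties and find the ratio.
The electron has the larger minimum velocity uncertainty, by a ratio of 7294.3.

For both particles, Δp_min = ℏ/(2Δx) = 2.718e-26 kg·m/s (same for both).

The velocity uncertainty is Δv = Δp/m:
- alpha particle: Δv = 2.718e-26 / 6.645e-27 = 4.090e+00 m/s = 4.090 m/s
- electron: Δv = 2.718e-26 / 9.109e-31 = 2.984e+04 m/s = 29.837 km/s

Ratio: 2.984e+04 / 4.090e+00 = 7294.3

The lighter particle has larger velocity uncertainty because Δv ∝ 1/m.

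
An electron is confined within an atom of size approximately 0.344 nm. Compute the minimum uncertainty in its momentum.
1.533 × 10^-25 kg·m/s

Using the Heisenberg uncertainty principle:
ΔxΔp ≥ ℏ/2

With Δx ≈ L = 3.440e-10 m (the confinement size):
Δp_min = ℏ/(2Δx)
Δp_min = (1.055e-34 J·s) / (2 × 3.440e-10 m)
Δp_min = 1.533e-25 kg·m/s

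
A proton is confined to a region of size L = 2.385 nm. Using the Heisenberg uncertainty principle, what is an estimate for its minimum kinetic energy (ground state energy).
911.963 neV

Using the uncertainty principle to estimate ground state energy:

1. The position uncertainty is approximately the confinement size:
   Δx ≈ L = 2.385e-09 m

2. From ΔxΔp ≥ ℏ/2, the minimum momentum uncertainty is:
   Δp ≈ ℏ/(2L) = 2.211e-26 kg·m/s

3. The kinetic energy is approximately:
   KE ≈ (Δp)²/(2m) = (2.211e-26)²/(2 × 1.673e-27 kg)
   KE ≈ 1.461e-25 J = 911.963 neV

This is an order-of-magnitude estimate of the ground state energy.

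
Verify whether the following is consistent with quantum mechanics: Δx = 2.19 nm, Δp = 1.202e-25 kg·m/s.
Yes, it satisfies the uncertainty principle.

Calculate the product ΔxΔp:
ΔxΔp = (2.190e-09 m) × (1.202e-25 kg·m/s)
ΔxΔp = 2.632e-34 J·s

Compare to the minimum allowed value ℏ/2:
ℏ/2 = 5.273e-35 J·s

Since ΔxΔp = 2.632e-34 J·s ≥ 5.273e-35 J·s = ℏ/2,
the measurement satisfies the uncertainty principle.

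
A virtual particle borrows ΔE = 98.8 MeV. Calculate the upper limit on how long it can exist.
3.331 ys

Using the energy-time uncertainty principle:
ΔEΔt ≥ ℏ/2

For a virtual particle borrowing energy ΔE, the maximum lifetime is:
Δt_max = ℏ/(2ΔE)

Converting energy:
ΔE = 98.8 MeV = 1.583e-11 J

Δt_max = (1.055e-34 J·s) / (2 × 1.583e-11 J)
Δt_max = 3.331e-24 s = 3.331 ys

Virtual particles with higher borrowed energy exist for shorter times.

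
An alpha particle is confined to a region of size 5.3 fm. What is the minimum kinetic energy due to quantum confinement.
46.487 keV

Using the uncertainty principle:

1. Position uncertainty: Δx ≈ 5.300e-15 m
2. Minimum momentum uncertainty: Δp = ℏ/(2Δx) = 9.949e-21 kg·m/s
3. Minimum kinetic energy:
   KE = (Δp)²/(2m) = (9.949e-21)²/(2 × 6.645e-27 kg)
   KE = 7.448e-15 J = 46.487 keV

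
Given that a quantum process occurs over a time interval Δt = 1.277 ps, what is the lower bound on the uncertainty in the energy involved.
257.718 μeV

Using the energy-time uncertainty principle:
ΔEΔt ≥ ℏ/2

The minimum uncertainty in energy is:
ΔE_min = ℏ/(2Δt)
ΔE_min = (1.055e-34 J·s) / (2 × 1.277e-12 s)
ΔE_min = 4.129e-23 J = 257.718 μeV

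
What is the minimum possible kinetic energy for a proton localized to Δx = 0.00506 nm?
202.606 meV

Localizing a particle requires giving it sufficient momentum uncertainty:

1. From uncertainty principle: Δp ≥ ℏ/(2Δx)
   Δp_min = (1.055e-34 J·s) / (2 × 5.060e-12 m)
   Δp_min = 1.042e-23 kg·m/s

2. This momentum uncertainty corresponds to kinetic energy:
   KE ≈ (Δp)²/(2m) = (1.042e-23)²/(2 × 1.673e-27 kg)
   KE = 3.246e-20 J = 202.606 meV

Tighter localization requires more energy.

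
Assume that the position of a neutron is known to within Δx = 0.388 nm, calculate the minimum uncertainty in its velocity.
81.137 m/s

Using the Heisenberg uncertainty principle and Δp = mΔv:
ΔxΔp ≥ ℏ/2
Δx(mΔv) ≥ ℏ/2

The minimum uncertainty in velocity is:
Δv_min = ℏ/(2mΔx)
Δv_min = (1.055e-34 J·s) / (2 × 1.675e-27 kg × 3.880e-10 m)
Δv_min = 8.114e+01 m/s = 81.137 m/s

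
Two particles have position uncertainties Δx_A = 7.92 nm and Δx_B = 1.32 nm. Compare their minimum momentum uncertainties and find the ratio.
Particle B has the larger minimum momentum uncertainty, by a factor of 6.00.

For each particle, the minimum momentum uncertainty is Δp_min = ℏ/(2Δx):

Particle A: Δp_A = ℏ/(2×7.920e-09 m) = 6.658e-27 kg·m/s
Particle B: Δp_B = ℏ/(2×1.320e-09 m) = 3.995e-26 kg·m/s

Ratio: Δp_B/Δp_A = 6.00

Since Δp_min ∝ 1/Δx, the particle with smaller position uncertainty (B) has larger momentum uncertainty.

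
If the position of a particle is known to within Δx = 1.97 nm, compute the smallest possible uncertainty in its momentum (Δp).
2.677 × 10^-26 kg·m/s

Using the Heisenberg uncertainty principle:
ΔxΔp ≥ ℏ/2

The minimum uncertainty in momentum is:
Δp_min = ℏ/(2Δx)
Δp_min = (1.055e-34 J·s) / (2 × 1.970e-09 m)
Δp_min = 2.677e-26 kg·m/s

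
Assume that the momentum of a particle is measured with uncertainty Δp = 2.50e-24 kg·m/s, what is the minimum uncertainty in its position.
21.091 pm

Using the Heisenberg uncertainty principle:
ΔxΔp ≥ ℏ/2

The minimum uncertainty in position is:
Δx_min = ℏ/(2Δp)
Δx_min = (1.055e-34 J·s) / (2 × 2.500e-24 kg·m/s)
Δx_min = 2.109e-11 m = 21.091 pm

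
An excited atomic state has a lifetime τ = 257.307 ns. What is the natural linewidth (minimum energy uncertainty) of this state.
1.279 neV

Using the energy-time uncertainty principle:
ΔEΔt ≥ ℏ/2

The lifetime τ represents the time uncertainty Δt.
The natural linewidth (minimum energy uncertainty) is:

ΔE = ℏ/(2τ)
ΔE = (1.055e-34 J·s) / (2 × 2.573e-07 s)
ΔE = 2.049e-28 J = 1.279 neV

This natural linewidth limits the precision of spectroscopic measurements.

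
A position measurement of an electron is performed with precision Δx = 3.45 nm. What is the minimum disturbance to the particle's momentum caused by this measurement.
1.528 × 10^-26 kg·m/s

The uncertainty principle implies that measuring position disturbs momentum:
ΔxΔp ≥ ℏ/2

When we measure position with precision Δx, we necessarily introduce a momentum uncertainty:
Δp ≥ ℏ/(2Δx)
Δp_min = (1.055e-34 J·s) / (2 × 3.450e-09 m)
Δp_min = 1.528e-26 kg·m/s

The more precisely we measure position, the greater the momentum disturbance.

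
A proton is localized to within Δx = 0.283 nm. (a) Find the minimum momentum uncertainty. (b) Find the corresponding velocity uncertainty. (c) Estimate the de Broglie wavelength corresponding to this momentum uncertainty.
(a) Δp_min = 1.863 × 10^-25 kg·m/s
(b) Δv_min = 111.394 m/s
(c) λ_dB = 3.556 nm

Step-by-step:

(a) From the uncertainty principle:
Δp_min = ℏ/(2Δx) = (1.055e-34 J·s)/(2 × 2.830e-10 m) = 1.863e-25 kg·m/s

(b) The velocity uncertainty:
Δv = Δp/m = (1.863e-25 kg·m/s)/(1.673e-27 kg) = 1.114e+02 m/s = 111.394 m/s

(c) The de Broglie wavelength for this momentum:
λ = h/p = (6.626e-34 J·s)/(1.863e-25 kg·m/s) = 3.556e-09 m = 3.556 nm

Note: The de Broglie wavelength is comparable to the localization size, as expected from wave-particle duality.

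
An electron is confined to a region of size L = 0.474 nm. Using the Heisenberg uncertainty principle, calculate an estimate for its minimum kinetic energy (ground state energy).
42.394 meV

Using the uncertainty principle to estimate ground state energy:

1. The position uncertainty is approximately the confinement size:
   Δx ≈ L = 4.740e-10 m

2. From ΔxΔp ≥ ℏ/2, the minimum momentum uncertainty is:
   Δp ≈ ℏ/(2L) = 1.112e-25 kg·m/s

3. The kinetic energy is approximately:
   KE ≈ (Δp)²/(2m) = (1.112e-25)²/(2 × 9.109e-31 kg)
   KE ≈ 6.792e-21 J = 42.394 meV

This is an order-of-magnitude estimate of the ground state energy.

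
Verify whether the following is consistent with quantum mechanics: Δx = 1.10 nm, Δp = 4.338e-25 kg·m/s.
Yes, it satisfies the uncertainty principle.

Calculate the product ΔxΔp:
ΔxΔp = (1.100e-09 m) × (4.338e-25 kg·m/s)
ΔxΔp = 4.772e-34 J·s

Compare to the minimum allowed value ℏ/2:
ℏ/2 = 5.273e-35 J·s

Since ΔxΔp = 4.772e-34 J·s ≥ 5.273e-35 J·s = ℏ/2,
the measurement satisfies the uncertainty principle.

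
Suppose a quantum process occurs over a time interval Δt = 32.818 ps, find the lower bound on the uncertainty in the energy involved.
10.028 μeV

Using the energy-time uncertainty principle:
ΔEΔt ≥ ℏ/2

The minimum uncertainty in energy is:
ΔE_min = ℏ/(2Δt)
ΔE_min = (1.055e-34 J·s) / (2 × 3.282e-11 s)
ΔE_min = 1.607e-24 J = 10.028 μeV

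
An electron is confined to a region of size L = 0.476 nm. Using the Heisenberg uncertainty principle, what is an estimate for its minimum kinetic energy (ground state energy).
42.039 meV

Using the uncertainty principle to estimate ground state energy:

1. The position uncertainty is approximately the confinement size:
   Δx ≈ L = 4.760e-10 m

2. From ΔxΔp ≥ ℏ/2, the minimum momentum uncertainty is:
   Δp ≈ ℏ/(2L) = 1.108e-25 kg·m/s

3. The kinetic energy is approximately:
   KE ≈ (Δp)²/(2m) = (1.108e-25)²/(2 × 9.109e-31 kg)
   KE ≈ 6.735e-21 J = 42.039 meV

This is an order-of-magnitude estimate of the ground state energy.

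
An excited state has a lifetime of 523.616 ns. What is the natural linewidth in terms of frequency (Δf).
151.977 kHz

Using the energy-time uncertainty principle and E = hf:
ΔEΔt ≥ ℏ/2
hΔf·Δt ≥ ℏ/2

The minimum frequency uncertainty is:
Δf = ℏ/(2hτ) = 1/(4πτ)
Δf = 1/(4π × 5.236e-07 s)
Δf = 1.520e+05 Hz = 151.977 kHz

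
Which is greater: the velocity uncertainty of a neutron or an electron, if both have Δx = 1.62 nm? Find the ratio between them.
The electron has the larger minimum velocity uncertainty, by a ratio of 1838.7.

For both particles, Δp_min = ℏ/(2Δx) = 3.255e-26 kg·m/s (same for both).

The velocity uncertainty is Δv = Δp/m:
- neutron: Δv = 3.255e-26 / 1.675e-27 = 1.943e+01 m/s = 19.433 m/s
- electron: Δv = 3.255e-26 / 9.109e-31 = 3.573e+04 m/s = 35.731 km/s

Ratio: 3.573e+04 / 1.943e+01 = 1838.7

The lighter particle has larger velocity uncertainty because Δv ∝ 1/m.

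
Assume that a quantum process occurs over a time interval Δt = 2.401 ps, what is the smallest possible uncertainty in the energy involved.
137.070 μeV

Using the energy-time uncertainty principle:
ΔEΔt ≥ ℏ/2

The minimum uncertainty in energy is:
ΔE_min = ℏ/(2Δt)
ΔE_min = (1.055e-34 J·s) / (2 × 2.401e-12 s)
ΔE_min = 2.196e-23 J = 137.070 μeV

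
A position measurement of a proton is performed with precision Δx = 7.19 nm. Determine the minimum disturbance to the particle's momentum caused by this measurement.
7.334 × 10^-27 kg·m/s

The uncertainty principle implies that measuring position disturbs momentum:
ΔxΔp ≥ ℏ/2

When we measure position with precision Δx, we necessarily introduce a momentum uncertainty:
Δp ≥ ℏ/(2Δx)
Δp_min = (1.055e-34 J·s) / (2 × 7.190e-09 m)
Δp_min = 7.334e-27 kg·m/s

The more precisely we measure position, the greater the momentum disturbance.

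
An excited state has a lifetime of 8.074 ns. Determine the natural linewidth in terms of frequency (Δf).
9.856 MHz

Using the energy-time uncertainty principle and E = hf:
ΔEΔt ≥ ℏ/2
hΔf·Δt ≥ ℏ/2

The minimum frequency uncertainty is:
Δf = ℏ/(2hτ) = 1/(4πτ)
Δf = 1/(4π × 8.074e-09 s)
Δf = 9.856e+06 Hz = 9.856 MHz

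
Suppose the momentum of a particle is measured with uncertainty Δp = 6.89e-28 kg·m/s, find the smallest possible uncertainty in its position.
76.529 nm

Using the Heisenberg uncertainty principle:
ΔxΔp ≥ ℏ/2

The minimum uncertainty in position is:
Δx_min = ℏ/(2Δp)
Δx_min = (1.055e-34 J·s) / (2 × 6.890e-28 kg·m/s)
Δx_min = 7.653e-08 m = 76.529 nm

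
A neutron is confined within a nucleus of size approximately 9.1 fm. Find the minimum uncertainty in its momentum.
5.794 × 10^-21 kg·m/s

Using the Heisenberg uncertainty principle:
ΔxΔp ≥ ℏ/2

With Δx ≈ L = 9.100e-15 m (the confinement size):
Δp_min = ℏ/(2Δx)
Δp_min = (1.055e-34 J·s) / (2 × 9.100e-15 m)
Δp_min = 5.794e-21 kg·m/s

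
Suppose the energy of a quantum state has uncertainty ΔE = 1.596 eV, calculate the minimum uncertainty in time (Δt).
206.207 as

Using the energy-time uncertainty principle:
ΔEΔt ≥ ℏ/2

The minimum uncertainty in time is:
Δt_min = ℏ/(2ΔE)
Δt_min = (1.055e-34 J·s) / (2 × 2.557e-19 J)
Δt_min = 2.062e-16 s = 206.207 as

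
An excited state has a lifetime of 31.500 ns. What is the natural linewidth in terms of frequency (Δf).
2.526 MHz

Using the energy-time uncertainty principle and E = hf:
ΔEΔt ≥ ℏ/2
hΔf·Δt ≥ ℏ/2

The minimum frequency uncertainty is:
Δf = ℏ/(2hτ) = 1/(4πτ)
Δf = 1/(4π × 3.150e-08 s)
Δf = 2.526e+06 Hz = 2.526 MHz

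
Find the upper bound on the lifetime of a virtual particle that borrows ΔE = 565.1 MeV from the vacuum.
5.824 × 10^-25 s

Using the energy-time uncertainty principle:
ΔEΔt ≥ ℏ/2

For a virtual particle borrowing energy ΔE, the maximum lifetime is:
Δt_max = ℏ/(2ΔE)

Converting energy:
ΔE = 565.1 MeV = 9.054e-11 J

Δt_max = (1.055e-34 J·s) / (2 × 9.054e-11 J)
Δt_max = 5.824e-25 s = 5.824 × 10^-25 s

Virtual particles with higher borrowed energy exist for shorter times.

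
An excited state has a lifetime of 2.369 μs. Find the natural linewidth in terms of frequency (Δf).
33.591 kHz

Using the energy-time uncertainty principle and E = hf:
ΔEΔt ≥ ℏ/2
hΔf·Δt ≥ ℏ/2

The minimum frequency uncertainty is:
Δf = ℏ/(2hτ) = 1/(4πτ)
Δf = 1/(4π × 2.369e-06 s)
Δf = 3.359e+04 Hz = 33.591 kHz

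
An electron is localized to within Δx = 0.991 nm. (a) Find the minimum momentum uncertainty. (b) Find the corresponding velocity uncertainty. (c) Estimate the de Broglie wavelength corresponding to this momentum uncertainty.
(a) Δp_min = 5.321 × 10^-26 kg·m/s
(b) Δv_min = 58.410 km/s
(c) λ_dB = 12.453 nm

Step-by-step:

(a) From the uncertainty principle:
Δp_min = ℏ/(2Δx) = (1.055e-34 J·s)/(2 × 9.910e-10 m) = 5.321e-26 kg·m/s

(b) The velocity uncertainty:
Δv = Δp/m = (5.321e-26 kg·m/s)/(9.109e-31 kg) = 5.841e+04 m/s = 58.410 km/s

(c) The de Broglie wavelength for this momentum:
λ = h/p = (6.626e-34 J·s)/(5.321e-26 kg·m/s) = 1.245e-08 m = 12.453 nm

Note: The de Broglie wavelength is comparable to the localization size, as expected from wave-particle duality.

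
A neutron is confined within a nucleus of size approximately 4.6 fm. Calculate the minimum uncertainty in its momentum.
1.146 × 10^-20 kg·m/s

Using the Heisenberg uncertainty principle:
ΔxΔp ≥ ℏ/2

With Δx ≈ L = 4.600e-15 m (the confinement size):
Δp_min = ℏ/(2Δx)
Δp_min = (1.055e-34 J·s) / (2 × 4.600e-15 m)
Δp_min = 1.146e-20 kg·m/s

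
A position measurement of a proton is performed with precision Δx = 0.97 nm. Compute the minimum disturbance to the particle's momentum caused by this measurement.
5.436 × 10^-26 kg·m/s

The uncertainty principle implies that measuring position disturbs momentum:
ΔxΔp ≥ ℏ/2

When we measure position with precision Δx, we necessarily introduce a momentum uncertainty:
Δp ≥ ℏ/(2Δx)
Δp_min = (1.055e-34 J·s) / (2 × 9.700e-10 m)
Δp_min = 5.436e-26 kg·m/s

The more precisely we measure position, the greater the momentum disturbance.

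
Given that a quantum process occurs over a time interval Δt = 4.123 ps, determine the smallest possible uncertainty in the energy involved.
79.822 μeV

Using the energy-time uncertainty principle:
ΔEΔt ≥ ℏ/2

The minimum uncertainty in energy is:
ΔE_min = ℏ/(2Δt)
ΔE_min = (1.055e-34 J·s) / (2 × 4.123e-12 s)
ΔE_min = 1.279e-23 J = 79.822 μeV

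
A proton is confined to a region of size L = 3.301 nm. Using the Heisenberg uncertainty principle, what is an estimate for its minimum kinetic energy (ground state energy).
476.062 neV

Using the uncertainty principle to estimate ground state energy:

1. The position uncertainty is approximately the confinement size:
   Δx ≈ L = 3.301e-09 m

2. From ΔxΔp ≥ ℏ/2, the minimum momentum uncertainty is:
   Δp ≈ ℏ/(2L) = 1.597e-26 kg·m/s

3. The kinetic energy is approximately:
   KE ≈ (Δp)²/(2m) = (1.597e-26)²/(2 × 1.673e-27 kg)
   KE ≈ 7.627e-26 J = 476.062 neV

This is an order-of-magnitude estimate of the ground state energy.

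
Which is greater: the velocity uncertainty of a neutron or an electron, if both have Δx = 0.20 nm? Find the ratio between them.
The electron has the larger minimum velocity uncertainty, by a ratio of 1838.7.

For both particles, Δp_min = ℏ/(2Δx) = 2.636e-25 kg·m/s (same for both).

The velocity uncertainty is Δv = Δp/m:
- neutron: Δv = 2.636e-25 / 1.675e-27 = 1.574e+02 m/s = 157.406 m/s
- electron: Δv = 2.636e-25 / 9.109e-31 = 2.894e+05 m/s = 289.419 km/s

Ratio: 2.894e+05 / 1.574e+02 = 1838.7

The lighter particle has larger velocity uncertainty because Δv ∝ 1/m.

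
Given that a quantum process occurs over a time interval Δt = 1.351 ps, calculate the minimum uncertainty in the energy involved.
243.602 μeV

Using the energy-time uncertainty principle:
ΔEΔt ≥ ℏ/2

The minimum uncertainty in energy is:
ΔE_min = ℏ/(2Δt)
ΔE_min = (1.055e-34 J·s) / (2 × 1.351e-12 s)
ΔE_min = 3.903e-23 J = 243.602 μeV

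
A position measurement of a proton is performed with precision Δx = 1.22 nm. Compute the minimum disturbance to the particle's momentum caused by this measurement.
4.322 × 10^-26 kg·m/s

The uncertainty principle implies that measuring position disturbs momentum:
ΔxΔp ≥ ℏ/2

When we measure position with precision Δx, we necessarily introduce a momentum uncertainty:
Δp ≥ ℏ/(2Δx)
Δp_min = (1.055e-34 J·s) / (2 × 1.220e-09 m)
Δp_min = 4.322e-26 kg·m/s

The more precisely we measure position, the greater the momentum disturbance.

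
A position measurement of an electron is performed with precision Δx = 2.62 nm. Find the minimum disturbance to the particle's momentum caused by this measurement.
2.013 × 10^-26 kg·m/s

The uncertainty principle implies that measuring position disturbs momentum:
ΔxΔp ≥ ℏ/2

When we measure position with precision Δx, we necessarily introduce a momentum uncertainty:
Δp ≥ ℏ/(2Δx)
Δp_min = (1.055e-34 J·s) / (2 × 2.620e-09 m)
Δp_min = 2.013e-26 kg·m/s

The more precisely we measure position, the greater the momentum disturbance.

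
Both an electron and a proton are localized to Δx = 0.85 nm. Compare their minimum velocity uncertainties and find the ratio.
The electron has the larger minimum velocity uncertainty, by a ratio of 1836.2.

For both particles, Δp_min = ℏ/(2Δx) = 6.203e-26 kg·m/s (same for both).

The velocity uncertainty is Δv = Δp/m:
- electron: Δv = 6.203e-26 / 9.109e-31 = 6.810e+04 m/s = 68.099 km/s
- proton: Δv = 6.203e-26 / 1.673e-27 = 3.709e+01 m/s = 37.088 m/s

Ratio: 6.810e+04 / 3.709e+01 = 1836.2

The lighter particle has larger velocity uncertainty because Δv ∝ 1/m.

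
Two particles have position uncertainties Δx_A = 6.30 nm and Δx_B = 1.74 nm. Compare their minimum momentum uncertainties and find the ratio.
Particle B has the larger minimum momentum uncertainty, by a factor of 3.62.

For each particle, the minimum momentum uncertainty is Δp_min = ℏ/(2Δx):

Particle A: Δp_A = ℏ/(2×6.300e-09 m) = 8.370e-27 kg·m/s
Particle B: Δp_B = ℏ/(2×1.740e-09 m) = 3.030e-26 kg·m/s

Ratio: Δp_B/Δp_A = 3.62

Since Δp_min ∝ 1/Δx, the particle with smaller position uncertainty (B) has larger momentum uncertainty.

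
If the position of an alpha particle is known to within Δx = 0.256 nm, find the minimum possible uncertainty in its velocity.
30.998 m/s

Using the Heisenberg uncertainty principle and Δp = mΔv:
ΔxΔp ≥ ℏ/2
Δx(mΔv) ≥ ℏ/2

The minimum uncertainty in velocity is:
Δv_min = ℏ/(2mΔx)
Δv_min = (1.055e-34 J·s) / (2 × 6.645e-27 kg × 2.560e-10 m)
Δv_min = 3.100e+01 m/s = 30.998 m/s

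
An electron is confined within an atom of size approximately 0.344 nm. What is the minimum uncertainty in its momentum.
1.533 × 10^-25 kg·m/s

Using the Heisenberg uncertainty principle:
ΔxΔp ≥ ℏ/2

With Δx ≈ L = 3.440e-10 m (the confinement size):
Δp_min = ℏ/(2Δx)
Δp_min = (1.055e-34 J·s) / (2 × 3.440e-10 m)
Δp_min = 1.533e-25 kg·m/s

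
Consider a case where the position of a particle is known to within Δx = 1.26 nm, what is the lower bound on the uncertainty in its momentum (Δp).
4.185 × 10^-26 kg·m/s

Using the Heisenberg uncertainty principle:
ΔxΔp ≥ ℏ/2

The minimum uncertainty in momentum is:
Δp_min = ℏ/(2Δx)
Δp_min = (1.055e-34 J·s) / (2 × 1.260e-09 m)
Δp_min = 4.185e-26 kg·m/s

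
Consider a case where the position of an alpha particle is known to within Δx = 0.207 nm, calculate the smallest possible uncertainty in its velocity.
38.336 m/s

Using the Heisenberg uncertainty principle and Δp = mΔv:
ΔxΔp ≥ ℏ/2
Δx(mΔv) ≥ ℏ/2

The minimum uncertainty in velocity is:
Δv_min = ℏ/(2mΔx)
Δv_min = (1.055e-34 J·s) / (2 × 6.645e-27 kg × 2.070e-10 m)
Δv_min = 3.834e+01 m/s = 38.336 m/s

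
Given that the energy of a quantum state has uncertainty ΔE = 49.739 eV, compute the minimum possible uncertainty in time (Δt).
6.617 as

Using the energy-time uncertainty principle:
ΔEΔt ≥ ℏ/2

The minimum uncertainty in time is:
Δt_min = ℏ/(2ΔE)
Δt_min = (1.055e-34 J·s) / (2 × 7.969e-18 J)
Δt_min = 6.617e-18 s = 6.617 as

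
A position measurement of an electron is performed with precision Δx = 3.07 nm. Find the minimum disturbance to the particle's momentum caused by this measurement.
1.718 × 10^-26 kg·m/s

The uncertainty principle implies that measuring position disturbs momentum:
ΔxΔp ≥ ℏ/2

When we measure position with precision Δx, we necessarily introduce a momentum uncertainty:
Δp ≥ ℏ/(2Δx)
Δp_min = (1.055e-34 J·s) / (2 × 3.070e-09 m)
Δp_min = 1.718e-26 kg·m/s

The more precisely we measure position, the greater the momentum disturbance.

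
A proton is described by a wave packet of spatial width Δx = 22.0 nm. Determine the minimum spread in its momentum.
2.397 × 10^-27 kg·m/s

For a wave packet, the spatial width Δx and momentum spread Δp are related by the uncertainty principle:
ΔxΔp ≥ ℏ/2

The minimum momentum spread is:
Δp_min = ℏ/(2Δx)
Δp_min = (1.055e-34 J·s) / (2 × 2.200e-08 m)
Δp_min = 2.397e-27 kg·m/s

A wave packet cannot have both a well-defined position and well-defined momentum.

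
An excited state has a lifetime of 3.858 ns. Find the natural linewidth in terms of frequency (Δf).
20.627 MHz

Using the energy-time uncertainty principle and E = hf:
ΔEΔt ≥ ℏ/2
hΔf·Δt ≥ ℏ/2

The minimum frequency uncertainty is:
Δf = ℏ/(2hτ) = 1/(4πτ)
Δf = 1/(4π × 3.858e-09 s)
Δf = 2.063e+07 Hz = 20.627 MHz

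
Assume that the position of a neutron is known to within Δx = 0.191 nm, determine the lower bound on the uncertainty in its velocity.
164.823 m/s

Using the Heisenberg uncertainty principle and Δp = mΔv:
ΔxΔp ≥ ℏ/2
Δx(mΔv) ≥ ℏ/2

The minimum uncertainty in velocity is:
Δv_min = ℏ/(2mΔx)
Δv_min = (1.055e-34 J·s) / (2 × 1.675e-27 kg × 1.910e-10 m)
Δv_min = 1.648e+02 m/s = 164.823 m/s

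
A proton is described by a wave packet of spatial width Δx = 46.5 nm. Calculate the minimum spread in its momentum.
1.134 × 10^-27 kg·m/s

For a wave packet, the spatial width Δx and momentum spread Δp are related by the uncertainty principle:
ΔxΔp ≥ ℏ/2

The minimum momentum spread is:
Δp_min = ℏ/(2Δx)
Δp_min = (1.055e-34 J·s) / (2 × 4.650e-08 m)
Δp_min = 1.134e-27 kg·m/s

A wave packet cannot have both a well-defined position and well-defined momentum.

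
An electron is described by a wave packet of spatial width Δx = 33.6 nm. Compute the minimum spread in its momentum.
1.569 × 10^-27 kg·m/s

For a wave packet, the spatial width Δx and momentum spread Δp are related by the uncertainty principle:
ΔxΔp ≥ ℏ/2

The minimum momentum spread is:
Δp_min = ℏ/(2Δx)
Δp_min = (1.055e-34 J·s) / (2 × 3.360e-08 m)
Δp_min = 1.569e-27 kg·m/s

A wave packet cannot have both a well-defined position and well-defined momentum.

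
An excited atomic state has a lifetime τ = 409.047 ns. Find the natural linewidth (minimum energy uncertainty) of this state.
804.568 peV

Using the energy-time uncertainty principle:
ΔEΔt ≥ ℏ/2

The lifetime τ represents the time uncertainty Δt.
The natural linewidth (minimum energy uncertainty) is:

ΔE = ℏ/(2τ)
ΔE = (1.055e-34 J·s) / (2 × 4.090e-07 s)
ΔE = 1.289e-28 J = 804.568 peV

This natural linewidth limits the precision of spectroscopic measurements.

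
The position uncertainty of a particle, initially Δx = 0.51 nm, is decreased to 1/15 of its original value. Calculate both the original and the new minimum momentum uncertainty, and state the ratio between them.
Original Δp_min = 1.034 × 10^-25 kg·m/s; new Δp'_min = 1.551 × 10^-24 kg·m/s; ratio Δp'_min/Δp_min = 15.

From the uncertainty principle ΔxΔp ≥ ℏ/2, the minimum momentum uncertainty is Δp_min = ℏ/(2Δx).

Original (Δx = 0.51 nm = 5.100e-10 m):
Δp_min = (1.055e-34 J·s)/(2 × 5.100e-10 m) = 1.034e-25 kg·m/s

When Δx → (1/15)Δx:
Δp'_min = ℏ/(2 × (1/15)Δx) = 15 × ℏ/(2Δx) = 15 × Δp_min
Δp'_min = 15 × 1.034e-25 kg·m/s = 1.551e-24 kg·m/s

Since Δp_min ∝ 1/Δx, when Δx is decreased to 1/15 of its original value, Δp_min increases to 15 times its original value.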